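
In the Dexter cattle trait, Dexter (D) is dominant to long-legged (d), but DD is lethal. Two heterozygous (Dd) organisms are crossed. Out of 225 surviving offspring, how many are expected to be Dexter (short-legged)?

Cross: Dd × Dd
Punnett square offspring (before lethality): 1 DD, 2 Dd, 1 dd
The DD genotype is lethal (embryos die); surviving offspring: 2 Dd, 1 dd
Dexter (short-legged): 2 out of 3 → fraction 2/3
Expected count = 2/3 × 225 = 150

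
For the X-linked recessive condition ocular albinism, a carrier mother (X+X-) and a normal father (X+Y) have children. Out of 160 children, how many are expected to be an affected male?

Cross: X+X- × X+Y
Offspring: 1 X+X+, 1 X+Y, 1 X+X-, 1 X-Y
Probability of an affected male: 1/4
Expected count = 1/4 × 160 = 40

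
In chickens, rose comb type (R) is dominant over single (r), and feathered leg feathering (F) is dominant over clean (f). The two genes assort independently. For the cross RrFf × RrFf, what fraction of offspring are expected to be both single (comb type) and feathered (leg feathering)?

Dihybrid cross RrFf × RrFf — consider each gene separately:
comb type: Rr × Rr → 1 RR, 2 Rr, 1 rr → 3 R_ : 1 rr (out of 4)
leg feathering: Ff × Ff → 1 FF, 2 Ff, 1 ff → 3 F_ : 1 ff (out of 4)
Looking for: single (rr) and feathered (F_)
P(single) = 1/4, P(feathered) = 3/4
P(both) = 1/4 × 3/4 = 3/16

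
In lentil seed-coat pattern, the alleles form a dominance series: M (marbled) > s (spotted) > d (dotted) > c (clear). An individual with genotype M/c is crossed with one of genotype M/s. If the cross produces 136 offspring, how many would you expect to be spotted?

Cross: M/c × M/s
Allele dominance: M > s > d > c
Offspring genotypes: 1 M/M, 1 M/s, 1 M/c, 1 s/c
Phenotype counts: 3 marbled, 1 spotted
spotted: 1 out of 4 → fraction 1/4
Expected count = 1/4 × 136 = 34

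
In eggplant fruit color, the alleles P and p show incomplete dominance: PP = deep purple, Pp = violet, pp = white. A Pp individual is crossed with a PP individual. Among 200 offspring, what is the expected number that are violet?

Punnett square for Pp × PP:
Offspring genotypes: 2 PP, 2 Pp
Phenotype counts: 2 deep purple, 2 violet
violet: 2 out of 4 → fraction 1/2
Expected count = 1/2 × 200 = 100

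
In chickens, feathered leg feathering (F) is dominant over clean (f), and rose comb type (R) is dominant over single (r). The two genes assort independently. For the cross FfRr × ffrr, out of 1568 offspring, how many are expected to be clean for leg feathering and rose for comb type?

Dihybrid cross FfRr × ffrr — consider each gene separately:
leg feathering: Ff × ff → 2 Ff, 2 ff → 2 F_ : 2 ff (out of 4)
comb type: Rr × rr → 2 Rr, 2 rr → 2 R_ : 2 rr (out of 4)
Looking for: clean (ff) and rose (R_)
P(clean) = 2/4, P(rose) = 2/4
P(both) = 2/4 × 2/4 = 4/16 = 1/4
Expected count = 1/4 × 1568 = 392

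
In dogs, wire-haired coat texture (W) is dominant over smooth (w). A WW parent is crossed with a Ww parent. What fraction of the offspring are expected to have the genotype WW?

Punnett square for WW × Ww:
Offspring genotypes: 2 WW, 2 Ww
Total offspring: 4
Count with target: 2
Probability: 2/4 = 1/2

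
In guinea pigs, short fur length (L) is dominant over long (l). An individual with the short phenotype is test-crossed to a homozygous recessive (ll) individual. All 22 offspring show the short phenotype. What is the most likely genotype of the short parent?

Test cross: ? × ll
All offspring are short.
If the unknown parent were heterozygous (Ll), about half of 22 offspring would be long; none are. The unknown parent is most likely homozygous dominant (LL).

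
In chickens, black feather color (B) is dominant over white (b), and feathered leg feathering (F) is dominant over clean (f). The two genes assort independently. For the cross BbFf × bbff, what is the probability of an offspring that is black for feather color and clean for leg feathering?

Dihybrid cross BbFf × bbff — consider each gene separately:
feather color: Bb × bb → 2 Bb, 2 bb → 2 B_ : 2 bb (out of 4)
leg feathering: Ff × ff → 2 Ff, 2 ff → 2 F_ : 2 ff (out of 4)
Looking for: black (B_) and clean (ff)
P(black) = 2/4, P(clean) = 2/4
P(both) = 2/4 × 2/4 = 4/16 = 1/4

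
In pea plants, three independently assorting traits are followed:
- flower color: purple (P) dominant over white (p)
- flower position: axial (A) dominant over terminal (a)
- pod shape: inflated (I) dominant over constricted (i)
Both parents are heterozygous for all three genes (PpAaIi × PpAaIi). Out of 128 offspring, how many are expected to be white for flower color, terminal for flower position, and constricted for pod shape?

Trihybrid cross: PpAaIi × PpAaIi
Each trait segregates independently with a 3:1 phenotypic ratio, so each gene contributes 3/4 (dominant) or 1/4 (recessive).
Target: white (flower color), terminal (flower position), constricted (pod shape)
Probability = product of independent per-trait probabilities
= 1/4 × 1/4 × 1/4 = 1/64
Expected count = 1/64 × 128 = 2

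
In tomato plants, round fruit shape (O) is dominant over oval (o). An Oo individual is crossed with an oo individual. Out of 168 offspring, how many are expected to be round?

Punnett square for Oo × oo:
Offspring genotypes: 2 Oo, 2 oo
round: 2, oval: 2
round: 2 out of 4 → fraction 1/2
Expected count = 1/2 × 168 = 84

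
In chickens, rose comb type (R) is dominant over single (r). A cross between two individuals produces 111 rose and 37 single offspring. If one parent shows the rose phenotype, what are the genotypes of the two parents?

Observed offspring: 111 rose, 37 single
The observed ratio simplifies to 3:1. Single (rr) offspring appear, so each parent must contribute one r allele. The parent stated to show rose carries R, so it is Rr. The other parent is then either Rr or rr: Rr × rr would give a 1:1 split, whereas Rr × Rr gives 3:1 — matching the data. So both parents are heterozygous (Rr × Rr).
Parent genotypes: Rr × Rr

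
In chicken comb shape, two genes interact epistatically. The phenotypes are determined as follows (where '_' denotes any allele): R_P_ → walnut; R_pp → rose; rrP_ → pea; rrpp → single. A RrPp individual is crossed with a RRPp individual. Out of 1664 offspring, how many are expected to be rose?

Cross: RrPp × RRPp — consider each gene separately:
R gene: Rr × RR → 2 RR, 2 Rr → 4 R_ (out of 4)
P gene: Pp × Pp → 1 PP, 2 Pp, 1 pp → 3 P_ : 1 pp (out of 4)
Genotype classes (out of 4 × 4 = 16): R_P_ = 4×3 = 12; R_pp = 4×1 = 4
Apply the phenotype rules: R_P_ (12) → walnut; R_pp (4) → rose
Phenotype counts (out of 16): 12 walnut, 4 rose
rose: 4 out of 16 → fraction 1/4
Expected count = 1/4 × 1664 = 416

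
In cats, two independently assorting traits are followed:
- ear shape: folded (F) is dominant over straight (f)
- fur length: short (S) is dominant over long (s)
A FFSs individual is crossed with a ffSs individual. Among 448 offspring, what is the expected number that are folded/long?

Dihybrid cross FFSs × ffSs — consider each gene separately:
ear shape: FF × ff → 4 Ff → 4 F_ (out of 4)
fur length: Ss × Ss → 1 SS, 2 Ss, 1 ss → 3 S_ : 1 ss (out of 4)
Combine (counts out of 4 × 4 = 16): folded/short (F_S_) = 4×3 = 12; folded/long (F_ss) = 4×1 = 4
Phenotype counts (out of 16): 12 folded/short, 4 folded/long
folded/long: 4 out of 16 → fraction 1/4
Expected count = 1/4 × 448 = 112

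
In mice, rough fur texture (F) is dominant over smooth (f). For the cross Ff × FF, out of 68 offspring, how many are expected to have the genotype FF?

Punnett square for Ff × FF:
Offspring genotypes: 2 FF, 2 Ff
Total offspring: 4
Count with target: 2
Probability: 2/4 = 1/2
Expected count = 1/2 × 68 = 34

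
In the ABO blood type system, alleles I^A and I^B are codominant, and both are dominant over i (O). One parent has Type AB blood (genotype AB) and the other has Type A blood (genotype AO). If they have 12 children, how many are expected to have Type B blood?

Cross: AB × AO
Possible offspring genotypes: 1 AA, 1 AO, 1 AB, 1 BO
Blood type counts: 2 Type A, 1 Type AB, 1 Type B
Probability of Type B: 1/4
Expected count = 1/4 × 12 = 3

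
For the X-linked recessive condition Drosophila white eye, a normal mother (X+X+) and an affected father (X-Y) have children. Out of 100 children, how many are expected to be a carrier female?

Cross: X+X+ × X-Y
Offspring: 2 X+X-, 2 X+Y
Probability of a carrier female: 2/4 = 1/2
Expected count = 1/2 × 100 = 50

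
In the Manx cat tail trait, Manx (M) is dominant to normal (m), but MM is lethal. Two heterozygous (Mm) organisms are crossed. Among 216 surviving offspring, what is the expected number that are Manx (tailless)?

Cross: Mm × Mm
Punnett square offspring (before lethality): 1 MM, 2 Mm, 1 mm
The MM genotype is lethal (embryos die); surviving offspring: 2 Mm, 1 mm
Manx (tailless): 2 out of 3 → fraction 2/3
Expected count = 2/3 × 216 = 144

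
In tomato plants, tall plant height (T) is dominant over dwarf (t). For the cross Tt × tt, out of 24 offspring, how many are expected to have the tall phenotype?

Punnett square for Tt × tt:
Offspring genotypes: 2 Tt, 2 tt
Total offspring: 4
Count with target: 2
Probability: 2/4 = 1/2
Expected count = 1/2 × 24 = 12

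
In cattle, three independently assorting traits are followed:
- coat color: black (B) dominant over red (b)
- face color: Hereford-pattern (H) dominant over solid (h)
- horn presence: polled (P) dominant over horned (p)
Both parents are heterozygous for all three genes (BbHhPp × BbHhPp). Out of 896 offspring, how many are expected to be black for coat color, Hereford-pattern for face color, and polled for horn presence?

Trihybrid cross: BbHhPp × BbHhPp
Each trait segregates independently with a 3:1 phenotypic ratio, so each gene contributes 3/4 (dominant) or 1/4 (recessive).
Target: black (coat color), Hereford-pattern (face color), polled (horn presence)
Probability = product of independent per-trait probabilities
= 3/4 × 3/4 × 3/4 = 27/64
Expected count = 27/64 × 896 = 378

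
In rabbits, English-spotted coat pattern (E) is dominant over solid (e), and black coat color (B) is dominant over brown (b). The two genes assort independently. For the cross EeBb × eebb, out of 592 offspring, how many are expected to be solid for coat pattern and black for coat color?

Dihybrid cross EeBb × eebb — consider each gene separately:
coat pattern: Ee × ee → 2 Ee, 2 ee → 2 E_ : 2 ee (out of 4)
coat color: Bb × bb → 2 Bb, 2 bb → 2 B_ : 2 bb (out of 4)
Looking for: solid (ee) and black (B_)
P(solid) = 2/4, P(black) = 2/4
P(both) = 2/4 × 2/4 = 4/16 = 1/4
Expected count = 1/4 × 592 = 148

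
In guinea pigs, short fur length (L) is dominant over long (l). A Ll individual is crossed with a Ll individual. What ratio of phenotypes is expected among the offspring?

Punnett square for Ll × Ll:
Offspring genotypes: 1 LL, 2 Ll, 1 ll
short: 3, long: 1
Ratio: 3:1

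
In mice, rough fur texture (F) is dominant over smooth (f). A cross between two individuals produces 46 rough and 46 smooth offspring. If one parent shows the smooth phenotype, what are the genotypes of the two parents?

Observed offspring: 46 rough, 46 smooth
The observed ratio simplifies to 1:1. One parent shows smooth, so its genotype must be ff. A 1:1 offspring split requires the other parent to be heterozygous (Ff).
Parent genotypes: ff × Ff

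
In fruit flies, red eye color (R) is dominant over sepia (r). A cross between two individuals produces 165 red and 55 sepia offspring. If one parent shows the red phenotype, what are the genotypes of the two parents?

Observed offspring: 165 red, 55 sepia
The observed ratio simplifies to 3:1. Sepia (rr) offspring appear, so each parent must contribute one r allele. The parent stated to show red carries R, so it is Rr. The other parent is then either Rr or rr: Rr × rr would give a 1:1 split, whereas Rr × Rr gives 3:1 — matching the data. So both parents are heterozygous (Rr × Rr).
Parent genotypes: Rr × Rr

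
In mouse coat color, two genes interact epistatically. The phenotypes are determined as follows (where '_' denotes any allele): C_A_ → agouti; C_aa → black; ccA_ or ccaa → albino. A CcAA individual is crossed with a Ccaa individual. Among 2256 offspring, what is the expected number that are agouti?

Cross: CcAA × Ccaa — consider each gene separately:
C gene: Cc × Cc → 1 CC, 2 Cc, 1 cc → 3 C_ : 1 cc (out of 4)
A gene: AA × aa → 4 Aa → 4 A_ (out of 4)
Genotype classes (out of 4 × 4 = 16): C_A_ = 3×4 = 12; ccA_ = 1×4 = 4
Apply the phenotype rules: C_A_ (12) → agouti; ccA_ (4) → albino
Phenotype counts (out of 16): 12 agouti, 4 albino
agouti: 12 out of 16 → fraction 3/4
Expected count = 3/4 × 2256 = 1692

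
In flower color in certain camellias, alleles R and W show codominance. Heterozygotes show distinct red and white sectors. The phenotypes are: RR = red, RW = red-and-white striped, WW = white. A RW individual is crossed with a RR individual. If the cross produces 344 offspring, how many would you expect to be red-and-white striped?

Punnett square for RW × RR:
Offspring genotypes: 2 RR, 2 RW
Phenotype counts: 2 red, 2 red-and-white striped
red-and-white striped: 2 out of 4 → fraction 1/2
Expected count = 1/2 × 344 = 172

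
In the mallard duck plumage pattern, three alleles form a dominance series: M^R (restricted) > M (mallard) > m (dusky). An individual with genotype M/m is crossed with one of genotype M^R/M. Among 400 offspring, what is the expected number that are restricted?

Cross: M/m × M^R/M
Allele dominance: M^R > M > m
Offspring genotypes: 1 M^R/M, 1 M/M, 1 M^R/m, 1 M/m
Phenotype counts: 2 restricted, 2 mallard
restricted: 2 out of 4 → fraction 1/2
Expected count = 1/2 × 400 = 200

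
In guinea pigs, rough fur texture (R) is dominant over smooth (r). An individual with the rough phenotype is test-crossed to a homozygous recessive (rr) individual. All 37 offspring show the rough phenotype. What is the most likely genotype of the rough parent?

Test cross: ? × rr
All offspring are rough.
If the unknown parent were heterozygous (Rr), about half of 37 offspring would be smooth; none are. The unknown parent is most likely homozygous dominant (RR).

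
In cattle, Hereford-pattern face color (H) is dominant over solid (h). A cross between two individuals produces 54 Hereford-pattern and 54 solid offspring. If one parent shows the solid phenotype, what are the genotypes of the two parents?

Observed offspring: 54 Hereford-pattern, 54 solid
The observed ratio simplifies to 1:1. One parent shows solid, so its genotype must be hh. A 1:1 offspring split requires the other parent to be heterozygous (Hh).
Parent genotypes: hh × Hh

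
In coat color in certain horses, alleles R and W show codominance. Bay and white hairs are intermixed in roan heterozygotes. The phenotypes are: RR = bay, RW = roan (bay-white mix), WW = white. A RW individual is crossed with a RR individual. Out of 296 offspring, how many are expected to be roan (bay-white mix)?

Punnett square for RW × RR:
Offspring genotypes: 2 RR, 2 RW
Phenotype counts: 2 bay, 2 roan (bay-white mix)
roan (bay-white mix): 2 out of 4 → fraction 1/2
Expected count = 1/2 × 296 = 148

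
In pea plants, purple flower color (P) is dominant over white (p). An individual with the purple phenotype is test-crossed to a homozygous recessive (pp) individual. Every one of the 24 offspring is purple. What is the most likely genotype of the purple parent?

Test cross: ? × pp
All offspring are purple.
If the unknown parent were heterozygous (Pp), about half of 24 offspring would be white; none are. The unknown parent is most likely homozygous dominant (PP).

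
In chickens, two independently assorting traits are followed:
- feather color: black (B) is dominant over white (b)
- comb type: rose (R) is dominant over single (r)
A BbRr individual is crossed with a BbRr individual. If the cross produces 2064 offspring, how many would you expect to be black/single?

Dihybrid cross BbRr × BbRr — consider each gene separately:
feather color: Bb × Bb → 1 BB, 2 Bb, 1 bb → 3 B_ : 1 bb (out of 4)
comb type: Rr × Rr → 1 RR, 2 Rr, 1 rr → 3 R_ : 1 rr (out of 4)
Combine (counts out of 4 × 4 = 16): black/rose (B_R_) = 3×3 = 9; black/single (B_rr) = 3×1 = 3; white/rose (bbR_) = 1×3 = 3; white/single (bbrr) = 1×1 = 1
Phenotype counts (out of 16): 9 black/rose, 3 black/single, 3 white/rose, 1 white/single
black/single: 3 out of 16 → fraction 3/16
Expected count = 3/16 × 2064 = 387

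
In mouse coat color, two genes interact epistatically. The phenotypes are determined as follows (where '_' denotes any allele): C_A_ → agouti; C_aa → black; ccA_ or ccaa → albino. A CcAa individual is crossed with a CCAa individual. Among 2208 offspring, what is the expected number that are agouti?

Cross: CcAa × CCAa — consider each gene separately:
C gene: Cc × CC → 2 CC, 2 Cc → 4 C_ (out of 4)
A gene: Aa × Aa → 1 AA, 2 Aa, 1 aa → 3 A_ : 1 aa (out of 4)
Genotype classes (out of 4 × 4 = 16): C_A_ = 4×3 = 12; C_aa = 4×1 = 4
Apply the phenotype rules: C_A_ (12) → agouti; C_aa (4) → black
Phenotype counts (out of 16): 12 agouti, 4 black
agouti: 12 out of 16 → fraction 3/4
Expected count = 3/4 × 2208 = 1656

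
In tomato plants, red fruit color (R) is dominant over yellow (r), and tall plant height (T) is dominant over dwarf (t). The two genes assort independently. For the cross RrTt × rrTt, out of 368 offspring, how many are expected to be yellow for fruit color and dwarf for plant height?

Dihybrid cross RrTt × rrTt — consider each gene separately:
fruit color: Rr × rr → 2 Rr, 2 rr → 2 R_ : 2 rr (out of 4)
plant height: Tt × Tt → 1 TT, 2 Tt, 1 tt → 3 T_ : 1 tt (out of 4)
Looking for: yellow (rr) and dwarf (tt)
P(yellow) = 2/4, P(dwarf) = 1/4
P(both) = 2/4 × 1/4 = 2/16 = 1/8
Expected count = 1/8 × 368 = 46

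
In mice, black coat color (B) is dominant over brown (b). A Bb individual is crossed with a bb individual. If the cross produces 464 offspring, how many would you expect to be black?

Punnett square for Bb × bb:
Offspring genotypes: 2 Bb, 2 bb
black: 2, brown: 2
black: 2 out of 4 → fraction 1/2
Expected count = 1/2 × 464 = 232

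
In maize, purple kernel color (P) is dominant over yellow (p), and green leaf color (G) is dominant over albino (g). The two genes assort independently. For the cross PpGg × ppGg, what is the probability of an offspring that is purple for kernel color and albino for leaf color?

Dihybrid cross PpGg × ppGg — consider each gene separately:
kernel color: Pp × pp → 2 Pp, 2 pp → 2 P_ : 2 pp (out of 4)
leaf color: Gg × Gg → 1 GG, 2 Gg, 1 gg → 3 G_ : 1 gg (out of 4)
Looking for: purple (P_) and albino (gg)
P(purple) = 2/4, P(albino) = 1/4
P(both) = 2/4 × 1/4 = 2/16 = 1/8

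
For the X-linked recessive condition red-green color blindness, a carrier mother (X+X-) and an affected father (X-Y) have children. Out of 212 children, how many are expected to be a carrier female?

Cross: X+X- × X-Y
Offspring: 1 X+X-, 1 X+Y, 1 X-X-, 1 X-Y
Probability of a carrier female: 1/4
Expected count = 1/4 × 212 = 53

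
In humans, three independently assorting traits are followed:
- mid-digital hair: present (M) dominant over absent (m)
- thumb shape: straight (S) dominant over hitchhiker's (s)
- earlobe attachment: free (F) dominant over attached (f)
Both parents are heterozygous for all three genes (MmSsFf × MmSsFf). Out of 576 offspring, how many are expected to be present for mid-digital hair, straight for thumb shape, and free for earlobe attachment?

Trihybrid cross: MmSsFf × MmSsFf
Each trait segregates independently with a 3:1 phenotypic ratio, so each gene contributes 3/4 (dominant) or 1/4 (recessive).
Target: present (mid-digital hair), straight (thumb shape), free (earlobe attachment)
Probability = product of independent per-trait probabilities
= 3/4 × 3/4 × 3/4 = 27/64
Expected count = 27/64 × 576 = 243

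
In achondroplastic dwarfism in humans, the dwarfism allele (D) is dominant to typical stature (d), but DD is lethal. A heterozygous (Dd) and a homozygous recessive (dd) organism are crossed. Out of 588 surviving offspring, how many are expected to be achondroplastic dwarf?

Cross: Dd × dd
Punnett square offspring (before lethality): 2 Dd, 2 dd
No DD offspring are produced in this cross.
achondroplastic dwarf: 2 out of 4 → fraction 1/2
Expected count = 1/2 × 588 = 294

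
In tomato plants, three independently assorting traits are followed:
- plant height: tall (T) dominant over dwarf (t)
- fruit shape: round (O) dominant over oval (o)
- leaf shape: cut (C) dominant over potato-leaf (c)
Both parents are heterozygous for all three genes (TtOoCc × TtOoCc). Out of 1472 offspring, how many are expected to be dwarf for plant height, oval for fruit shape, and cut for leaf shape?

Trihybrid cross: TtOoCc × TtOoCc
Each trait segregates independently with a 3:1 phenotypic ratio, so each gene contributes 3/4 (dominant) or 1/4 (recessive).
Target: dwarf (plant height), oval (fruit shape), cut (leaf shape)
Probability = product of independent per-trait probabilities
= 1/4 × 1/4 × 3/4 = 3/64
Expected count = 3/64 × 1472 = 69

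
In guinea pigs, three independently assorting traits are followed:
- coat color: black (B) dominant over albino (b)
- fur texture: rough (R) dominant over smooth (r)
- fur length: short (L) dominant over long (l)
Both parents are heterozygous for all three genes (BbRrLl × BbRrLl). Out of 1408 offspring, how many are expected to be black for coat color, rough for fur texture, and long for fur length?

Trihybrid cross: BbRrLl × BbRrLl
Each trait segregates independently with a 3:1 phenotypic ratio, so each gene contributes 3/4 (dominant) or 1/4 (recessive).
Target: black (coat color), rough (fur texture), long (fur length)
Probability = product of independent per-trait probabilities
= 3/4 × 3/4 × 1/4 = 9/64
Expected count = 9/64 × 1408 = 198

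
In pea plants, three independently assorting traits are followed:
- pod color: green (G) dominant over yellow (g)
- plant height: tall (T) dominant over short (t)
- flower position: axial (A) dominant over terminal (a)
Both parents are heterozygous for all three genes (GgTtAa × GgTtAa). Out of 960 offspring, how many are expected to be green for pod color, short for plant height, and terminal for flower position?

Trihybrid cross: GgTtAa × GgTtAa
Each trait segregates independently with a 3:1 phenotypic ratio, so each gene contributes 3/4 (dominant) or 1/4 (recessive).
Target: green (pod color), short (plant height), terminal (flower position)
Probability = product of independent per-trait probabilities
= 3/4 × 1/4 × 1/4 = 3/64
Expected count = 3/64 × 960 = 45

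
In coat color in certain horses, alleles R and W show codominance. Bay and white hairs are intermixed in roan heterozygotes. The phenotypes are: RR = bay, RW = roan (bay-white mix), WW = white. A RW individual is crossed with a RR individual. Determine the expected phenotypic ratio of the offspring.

Punnett square for RW × RR:
Offspring genotypes: 2 RR, 2 RW
Phenotype counts: 2 bay, 2 roan (bay-white mix)
Ratio: 1 bay : 1 roan (bay-white mix)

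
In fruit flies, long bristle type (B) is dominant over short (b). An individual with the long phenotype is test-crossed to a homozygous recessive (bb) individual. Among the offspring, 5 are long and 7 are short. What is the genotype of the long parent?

Test cross: ? × bb
Offspring: 5 long, 7 short — approximately 1:1.
A 1:1 ratio in a test cross indicates the unknown parent is heterozygous (Bb).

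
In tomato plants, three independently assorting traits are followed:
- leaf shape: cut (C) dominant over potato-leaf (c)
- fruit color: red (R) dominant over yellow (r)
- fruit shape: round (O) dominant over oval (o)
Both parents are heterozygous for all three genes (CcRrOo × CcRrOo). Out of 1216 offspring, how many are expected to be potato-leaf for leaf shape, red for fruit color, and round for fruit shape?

Trihybrid cross: CcRrOo × CcRrOo
Each trait segregates independently with a 3:1 phenotypic ratio, so each gene contributes 3/4 (dominant) or 1/4 (recessive).
Target: potato-leaf (leaf shape), red (fruit color), round (fruit shape)
Probability = product of independent per-trait probabilities
= 1/4 × 3/4 × 3/4 = 9/64
Expected count = 9/64 × 1216 = 171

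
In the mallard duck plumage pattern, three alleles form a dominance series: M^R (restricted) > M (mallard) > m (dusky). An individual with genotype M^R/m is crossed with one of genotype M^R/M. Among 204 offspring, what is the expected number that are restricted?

Cross: M^R/m × M^R/M
Allele dominance: M^R > M > m
Offspring genotypes: 1 M^R/M^R, 1 M^R/M, 1 M^R/m, 1 M/m
Phenotype counts: 3 restricted, 1 mallard
restricted: 3 out of 4 → fraction 3/4
Expected count = 3/4 × 204 = 153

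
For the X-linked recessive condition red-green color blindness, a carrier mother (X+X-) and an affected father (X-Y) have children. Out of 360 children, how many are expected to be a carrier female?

Cross: X+X- × X-Y
Offspring: 1 X+X-, 1 X+Y, 1 X-X-, 1 X-Y
Probability of a carrier female: 1/4
Expected count = 1/4 × 360 = 90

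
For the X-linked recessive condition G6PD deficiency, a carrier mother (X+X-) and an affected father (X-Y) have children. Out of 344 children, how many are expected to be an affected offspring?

Cross: X+X- × X-Y
Offspring: 1 X+X-, 1 X+Y, 1 X-X-, 1 X-Y
Probability of an affected offspring: 2/4 = 1/2
Expected count = 1/2 × 344 = 172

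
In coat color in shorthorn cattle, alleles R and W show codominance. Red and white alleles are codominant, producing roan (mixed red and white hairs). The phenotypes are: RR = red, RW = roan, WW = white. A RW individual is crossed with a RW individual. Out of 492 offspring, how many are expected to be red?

Punnett square for RW × RW:
Offspring genotypes: 1 RR, 2 RW, 1 WW
Phenotype counts: 1 red, 2 roan, 1 white
red: 1 out of 4 → fraction 1/4
Expected count = 1/4 × 492 = 123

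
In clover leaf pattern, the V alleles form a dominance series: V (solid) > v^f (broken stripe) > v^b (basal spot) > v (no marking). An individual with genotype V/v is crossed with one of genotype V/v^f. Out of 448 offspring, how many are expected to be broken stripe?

Cross: V/v × V/v^f
Allele dominance: V > v^f > v^b > v
Offspring genotypes: 1 V/V, 1 V/v^f, 1 V/v, 1 v^f/v
Phenotype counts: 3 solid, 1 broken stripe
broken stripe: 1 out of 4 → fraction 1/4
Expected count = 1/4 × 448 = 112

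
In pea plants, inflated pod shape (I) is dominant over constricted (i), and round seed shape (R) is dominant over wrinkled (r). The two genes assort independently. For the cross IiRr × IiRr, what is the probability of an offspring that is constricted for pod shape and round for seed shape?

Dihybrid cross IiRr × IiRr — consider each gene separately:
pod shape: Ii × Ii → 1 II, 2 Ii, 1 ii → 3 I_ : 1 ii (out of 4)
seed shape: Rr × Rr → 1 RR, 2 Rr, 1 rr → 3 R_ : 1 rr (out of 4)
Looking for: constricted (ii) and round (R_)
P(constricted) = 1/4, P(round) = 3/4
P(both) = 1/4 × 3/4 = 3/16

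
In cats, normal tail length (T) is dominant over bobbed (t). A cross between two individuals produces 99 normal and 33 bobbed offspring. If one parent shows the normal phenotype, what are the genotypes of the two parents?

Observed offspring: 99 normal, 33 bobbed
The observed ratio simplifies to 3:1. Bobbed (tt) offspring appear, so each parent must contribute one t allele. The parent stated to show normal carries T, so it is Tt. The other parent is then either Tt or tt: Tt × tt would give a 1:1 split, whereas Tt × Tt gives 3:1 — matching the data. So both parents are heterozygous (Tt × Tt).
Parent genotypes: Tt × Tt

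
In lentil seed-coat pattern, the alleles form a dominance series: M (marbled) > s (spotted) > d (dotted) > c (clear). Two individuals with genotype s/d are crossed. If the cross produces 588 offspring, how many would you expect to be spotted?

Cross: s/d × s/d
Allele dominance: M > s > d > c
Offspring genotypes: 1 s/s, 2 s/d, 1 d/d
Phenotype counts: 3 spotted, 1 dotted
spotted: 3 out of 4 → fraction 3/4
Expected count = 3/4 × 588 = 441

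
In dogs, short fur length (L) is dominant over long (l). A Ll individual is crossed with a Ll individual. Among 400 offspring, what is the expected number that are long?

Punnett square for Ll × Ll:
Offspring genotypes: 1 LL, 2 Ll, 1 ll
short: 3, long: 1
long: 1 out of 4 → fraction 1/4
Expected count = 1/4 × 400 = 100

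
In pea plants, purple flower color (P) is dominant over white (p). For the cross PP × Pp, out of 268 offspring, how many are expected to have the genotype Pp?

Punnett square for PP × Pp:
Offspring genotypes: 2 PP, 2 Pp
Total offspring: 4
Count with target: 2
Probability: 2/4 = 1/2
Expected count = 1/2 × 268 = 134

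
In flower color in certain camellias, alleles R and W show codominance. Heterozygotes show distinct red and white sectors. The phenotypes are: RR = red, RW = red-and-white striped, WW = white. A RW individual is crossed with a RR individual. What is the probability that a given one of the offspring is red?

Punnett square for RW × RR:
Offspring genotypes: 2 RR, 2 RW
Phenotype counts: 2 red, 2 red-and-white striped
red: 2 out of 4
Probability: 2/4 = 1/2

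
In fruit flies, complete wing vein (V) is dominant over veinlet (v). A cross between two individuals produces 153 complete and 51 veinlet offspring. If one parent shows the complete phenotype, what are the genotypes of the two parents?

Observed offspring: 153 complete, 51 veinlet
The observed ratio simplifies to 3:1. Veinlet (vv) offspring appear, so each parent must contribute one v allele. The parent stated to show complete carries V, so it is Vv. The other parent is then either Vv or vv: Vv × vv would give a 1:1 split, whereas Vv × Vv gives 3:1 — matching the data. So both parents are heterozygous (Vv × Vv).
Parent genotypes: Vv × Vv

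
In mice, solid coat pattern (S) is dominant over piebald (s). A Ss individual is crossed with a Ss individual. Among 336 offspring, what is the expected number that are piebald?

Punnett square for Ss × Ss:
Offspring genotypes: 1 SS, 2 Ss, 1 ss
solid: 3, piebald: 1
piebald: 1 out of 4 → fraction 1/4
Expected count = 1/4 × 336 = 84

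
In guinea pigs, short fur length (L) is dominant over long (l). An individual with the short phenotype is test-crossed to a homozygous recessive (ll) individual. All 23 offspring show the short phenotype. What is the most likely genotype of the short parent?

Test cross: ? × ll
All offspring are short.
If the unknown parent were heterozygous (Ll), about half of 23 offspring would be long; none are. The unknown parent is most likely homozygous dominant (LL).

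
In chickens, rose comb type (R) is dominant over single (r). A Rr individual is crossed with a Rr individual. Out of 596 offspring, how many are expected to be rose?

Punnett square for Rr × Rr:
Offspring genotypes: 1 RR, 2 Rr, 1 rr
rose: 3, single: 1
rose: 3 out of 4 → fraction 3/4
Expected count = 3/4 × 596 = 447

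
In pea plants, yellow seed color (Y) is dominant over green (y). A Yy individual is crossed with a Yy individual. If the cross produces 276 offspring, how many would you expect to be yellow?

Punnett square for Yy × Yy:
Offspring genotypes: 1 YY, 2 Yy, 1 yy
yellow: 3, green: 1
yellow: 3 out of 4 → fraction 3/4
Expected count = 3/4 × 276 = 207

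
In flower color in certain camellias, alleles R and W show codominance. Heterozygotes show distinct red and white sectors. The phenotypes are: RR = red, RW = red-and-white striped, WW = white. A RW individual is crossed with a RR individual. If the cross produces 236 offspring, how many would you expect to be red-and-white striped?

Punnett square for RW × RR:
Offspring genotypes: 2 RR, 2 RW
Phenotype counts: 2 red, 2 red-and-white striped
red-and-white striped: 2 out of 4 → fraction 1/2
Expected count = 1/2 × 236 = 118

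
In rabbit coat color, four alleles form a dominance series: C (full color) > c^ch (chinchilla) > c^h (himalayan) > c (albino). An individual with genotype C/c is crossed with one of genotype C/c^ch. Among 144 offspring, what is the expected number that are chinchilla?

Cross: C/c × C/c^ch
Allele dominance: C > c^ch > c^h > c
Offspring genotypes: 1 C/C, 1 C/c^ch, 1 C/c, 1 c^ch/c
Phenotype counts: 3 full color, 1 chinchilla
chinchilla: 1 out of 4 → fraction 1/4
Expected count = 1/4 × 144 = 36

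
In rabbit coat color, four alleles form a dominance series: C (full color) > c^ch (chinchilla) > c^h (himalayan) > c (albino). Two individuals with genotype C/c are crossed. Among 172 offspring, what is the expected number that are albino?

Cross: C/c × C/c
Allele dominance: C > c^ch > c^h > c
Offspring genotypes: 1 C/C, 2 C/c, 1 c/c
Phenotype counts: 3 full color, 1 albino
albino: 1 out of 4 → fraction 1/4
Expected count = 1/4 × 172 = 43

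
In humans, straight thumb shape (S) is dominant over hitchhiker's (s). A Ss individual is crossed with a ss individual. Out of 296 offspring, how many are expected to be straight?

Punnett square for Ss × ss:
Offspring genotypes: 2 Ss, 2 ss
straight: 2, hitchhiker's: 2
straight: 2 out of 4 → fraction 1/2
Expected count = 1/2 × 296 = 148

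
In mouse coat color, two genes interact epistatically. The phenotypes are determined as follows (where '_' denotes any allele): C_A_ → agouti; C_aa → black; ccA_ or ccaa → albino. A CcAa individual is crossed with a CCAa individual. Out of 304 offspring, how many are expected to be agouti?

Cross: CcAa × CCAa — consider each gene separately:
C gene: Cc × CC → 2 CC, 2 Cc → 4 C_ (out of 4)
A gene: Aa × Aa → 1 AA, 2 Aa, 1 aa → 3 A_ : 1 aa (out of 4)
Genotype classes (out of 4 × 4 = 16): C_A_ = 4×3 = 12; C_aa = 4×1 = 4
Apply the phenotype rules: C_A_ (12) → agouti; C_aa (4) → black
Phenotype counts (out of 16): 12 agouti, 4 black
agouti: 12 out of 16 → fraction 3/4
Expected count = 3/4 × 304 = 228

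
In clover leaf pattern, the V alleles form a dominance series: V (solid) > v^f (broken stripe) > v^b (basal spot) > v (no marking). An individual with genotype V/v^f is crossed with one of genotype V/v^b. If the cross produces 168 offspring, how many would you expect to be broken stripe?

Cross: V/v^f × V/v^b
Allele dominance: V > v^f > v^b > v
Offspring genotypes: 1 V/V, 1 V/v^b, 1 V/v^f, 1 v^f/v^b
Phenotype counts: 3 solid, 1 broken stripe
broken stripe: 1 out of 4 → fraction 1/4
Expected count = 1/4 × 168 = 42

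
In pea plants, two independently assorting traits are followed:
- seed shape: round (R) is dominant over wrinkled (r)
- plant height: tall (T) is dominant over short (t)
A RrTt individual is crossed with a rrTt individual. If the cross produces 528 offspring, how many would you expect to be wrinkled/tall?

Dihybrid cross RrTt × rrTt — consider each gene separately:
seed shape: Rr × rr → 2 Rr, 2 rr → 2 R_ : 2 rr (out of 4)
plant height: Tt × Tt → 1 TT, 2 Tt, 1 tt → 3 T_ : 1 tt (out of 4)
Combine (counts out of 4 × 4 = 16): round/tall (R_T_) = 2×3 = 6; round/short (R_tt) = 2×1 = 2; wrinkled/tall (rrT_) = 2×3 = 6; wrinkled/short (rrtt) = 2×1 = 2
Phenotype counts (out of 16): 6 round/tall, 2 round/short, 6 wrinkled/tall, 2 wrinkled/short
wrinkled/tall: 6 out of 16 → fraction 3/8
Expected count = 3/8 × 528 = 198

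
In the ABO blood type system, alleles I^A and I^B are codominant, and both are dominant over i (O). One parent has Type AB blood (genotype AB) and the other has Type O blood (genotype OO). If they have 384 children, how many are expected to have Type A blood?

Cross: AB × OO
Possible offspring genotypes: 2 AO, 2 BO
Blood type counts: 2 Type A, 2 Type B
Probability of Type A: 2/4 = 1/2
Expected count = 1/2 × 384 = 192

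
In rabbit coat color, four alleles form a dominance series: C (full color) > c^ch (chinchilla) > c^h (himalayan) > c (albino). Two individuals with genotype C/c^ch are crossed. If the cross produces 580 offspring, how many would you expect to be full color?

Cross: C/c^ch × C/c^ch
Allele dominance: C > c^ch > c^h > c
Offspring genotypes: 1 C/C, 2 C/c^ch, 1 c^ch/c^ch
Phenotype counts: 3 full color, 1 chinchilla
full color: 3 out of 4 → fraction 3/4
Expected count = 3/4 × 580 = 435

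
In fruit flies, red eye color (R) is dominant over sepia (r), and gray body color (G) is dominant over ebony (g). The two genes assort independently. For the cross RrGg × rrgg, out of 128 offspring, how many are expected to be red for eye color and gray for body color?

Dihybrid cross RrGg × rrgg — consider each gene separately:
eye color: Rr × rr → 2 Rr, 2 rr → 2 R_ : 2 rr (out of 4)
body color: Gg × gg → 2 Gg, 2 gg → 2 G_ : 2 gg (out of 4)
Looking for: red (R_) and gray (G_)
P(red) = 2/4, P(gray) = 2/4
P(both) = 2/4 × 2/4 = 4/16 = 1/4
Expected count = 1/4 × 128 = 32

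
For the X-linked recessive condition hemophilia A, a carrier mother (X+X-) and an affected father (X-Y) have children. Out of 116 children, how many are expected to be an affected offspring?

Cross: X+X- × X-Y
Offspring: 1 X+X-, 1 X+Y, 1 X-X-, 1 X-Y
Probability of an affected offspring: 2/4 = 1/2
Expected count = 1/2 × 116 = 58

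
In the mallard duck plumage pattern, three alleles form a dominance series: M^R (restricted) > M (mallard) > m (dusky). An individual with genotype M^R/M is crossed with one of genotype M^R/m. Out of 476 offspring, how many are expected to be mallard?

Cross: M^R/M × M^R/m
Allele dominance: M^R > M > m
Offspring genotypes: 1 M^R/M^R, 1 M^R/m, 1 M^R/M, 1 M/m
Phenotype counts: 3 restricted, 1 mallard
mallard: 1 out of 4 → fraction 1/4
Expected count = 1/4 × 476 = 119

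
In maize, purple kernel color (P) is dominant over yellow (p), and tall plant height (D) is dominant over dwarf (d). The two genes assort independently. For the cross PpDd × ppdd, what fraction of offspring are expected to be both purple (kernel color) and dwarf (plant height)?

Dihybrid cross PpDd × ppdd — consider each gene separately:
kernel color: Pp × pp → 2 Pp, 2 pp → 2 P_ : 2 pp (out of 4)
plant height: Dd × dd → 2 Dd, 2 dd → 2 D_ : 2 dd (out of 4)
Looking for: purple (P_) and dwarf (dd)
P(purple) = 2/4, P(dwarf) = 2/4
P(both) = 2/4 × 2/4 = 4/16 = 1/4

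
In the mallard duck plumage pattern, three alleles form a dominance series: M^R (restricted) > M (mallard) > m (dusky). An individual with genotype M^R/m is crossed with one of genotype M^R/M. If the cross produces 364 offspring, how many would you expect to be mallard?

Cross: M^R/m × M^R/M
Allele dominance: M^R > M > m
Offspring genotypes: 1 M^R/M^R, 1 M^R/M, 1 M^R/m, 1 M/m
Phenotype counts: 3 restricted, 1 mallard
mallard: 1 out of 4 → fraction 1/4
Expected count = 1/4 × 364 = 91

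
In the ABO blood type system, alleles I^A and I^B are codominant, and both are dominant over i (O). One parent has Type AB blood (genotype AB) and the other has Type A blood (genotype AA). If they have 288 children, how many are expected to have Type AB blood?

Cross: AB × AA
Possible offspring genotypes: 2 AA, 2 AB
Blood type counts: 2 Type A, 2 Type AB
Probability of Type AB: 2/4 = 1/2
Expected count = 1/2 × 288 = 144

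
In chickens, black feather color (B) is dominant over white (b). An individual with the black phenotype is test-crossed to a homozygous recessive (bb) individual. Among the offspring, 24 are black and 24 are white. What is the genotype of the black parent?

Test cross: ? × bb
Offspring: 24 black, 24 white — approximately 1:1.
A 1:1 ratio in a test cross indicates the unknown parent is heterozygous (Bb).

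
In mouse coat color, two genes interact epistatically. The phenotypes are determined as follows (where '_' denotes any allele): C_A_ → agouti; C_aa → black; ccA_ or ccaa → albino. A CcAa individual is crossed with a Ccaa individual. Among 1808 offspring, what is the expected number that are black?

Cross: CcAa × Ccaa — consider each gene separately:
C gene: Cc × Cc → 1 CC, 2 Cc, 1 cc → 3 C_ : 1 cc (out of 4)
A gene: Aa × aa → 2 Aa, 2 aa → 2 A_ : 2 aa (out of 4)
Genotype classes (out of 4 × 4 = 16): C_A_ = 3×2 = 6; C_aa = 3×2 = 6; ccA_ = 1×2 = 2; ccaa = 1×2 = 2
Apply the phenotype rules: C_A_ (6) → agouti; C_aa (6) → black; ccA_ (2) + ccaa (2) → albino
Phenotype counts (out of 16): 6 agouti, 6 black, 4 albino
black: 6 out of 16 → fraction 3/8
Expected count = 3/8 × 1808 = 678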